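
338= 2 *169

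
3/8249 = 3/8249 = 0.00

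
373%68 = 33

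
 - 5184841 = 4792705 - 9977546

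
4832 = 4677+155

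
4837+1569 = 6406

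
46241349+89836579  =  136077928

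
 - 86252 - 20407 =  - 106659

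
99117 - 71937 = 27180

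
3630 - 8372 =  -4742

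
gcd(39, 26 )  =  13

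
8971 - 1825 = 7146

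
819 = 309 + 510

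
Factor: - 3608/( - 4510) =4/5 = 2^2 *5^( - 1)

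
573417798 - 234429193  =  338988605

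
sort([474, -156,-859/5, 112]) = [ - 859/5 , - 156, 112,474]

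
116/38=3 + 1/19 = 3.05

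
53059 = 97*547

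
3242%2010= 1232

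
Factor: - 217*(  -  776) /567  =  24056/81 = 2^3*3^( - 4)*31^1 * 97^1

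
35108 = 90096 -54988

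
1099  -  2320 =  - 1221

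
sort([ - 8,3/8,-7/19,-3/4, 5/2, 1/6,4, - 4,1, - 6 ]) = [- 8,-6,- 4, - 3/4,  -  7/19 , 1/6,3/8,1, 5/2,4]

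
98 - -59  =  157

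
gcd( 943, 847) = 1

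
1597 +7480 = 9077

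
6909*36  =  248724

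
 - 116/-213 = 116/213 = 0.54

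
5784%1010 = 734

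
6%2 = 0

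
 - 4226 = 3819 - 8045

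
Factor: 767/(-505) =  - 5^( - 1)*13^1*59^1*101^( - 1 ) 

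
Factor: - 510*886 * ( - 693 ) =313138980 = 2^2*3^3*5^1*7^1 * 11^1*17^1*  443^1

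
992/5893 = 992/5893= 0.17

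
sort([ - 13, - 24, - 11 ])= [-24, - 13, - 11] 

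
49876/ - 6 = -24938/3 = - 8312.67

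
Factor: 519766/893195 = 2^1*5^(-1)*13^1*19991^1*178639^ (-1) 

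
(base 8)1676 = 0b1110111110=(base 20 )27i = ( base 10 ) 958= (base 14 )4c6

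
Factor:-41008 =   -  2^4*11^1 *233^1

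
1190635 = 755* 1577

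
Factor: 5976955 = 5^1*31^1*38561^1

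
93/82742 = 93/82742 = 0.00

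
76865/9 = 76865/9 = 8540.56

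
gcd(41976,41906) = 2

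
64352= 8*8044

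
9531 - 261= 9270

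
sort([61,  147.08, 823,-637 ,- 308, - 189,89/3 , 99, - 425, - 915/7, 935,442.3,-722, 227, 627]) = [ -722, - 637, - 425,-308,-189,- 915/7,89/3,  61,  99,147.08,227 , 442.3, 627,  823, 935 ]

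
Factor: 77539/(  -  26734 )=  - 2^(-1 )*7^1*11^1*19^1*53^1  *  13367^(-1) 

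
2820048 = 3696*763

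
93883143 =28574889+65308254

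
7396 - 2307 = 5089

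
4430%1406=212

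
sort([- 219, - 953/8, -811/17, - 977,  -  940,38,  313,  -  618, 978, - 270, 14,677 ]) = [  -  977, - 940, - 618 ,-270, - 219 , - 953/8,-811/17,14,38,  313, 677,978 ] 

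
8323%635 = 68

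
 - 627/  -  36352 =627/36352 = 0.02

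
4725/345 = 13 + 16/23=   13.70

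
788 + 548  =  1336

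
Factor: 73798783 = 73798783^1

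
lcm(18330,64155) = 128310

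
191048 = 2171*88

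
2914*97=282658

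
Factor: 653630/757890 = 3^( - 3)*7^ (-1)*163^1  =  163/189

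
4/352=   1/88= 0.01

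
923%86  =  63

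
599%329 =270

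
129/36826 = 129/36826 = 0.00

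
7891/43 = 183+ 22/43= 183.51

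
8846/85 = 104 + 6/85 = 104.07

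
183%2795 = 183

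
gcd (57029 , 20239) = 1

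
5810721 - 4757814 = 1052907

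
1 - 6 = -5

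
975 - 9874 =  - 8899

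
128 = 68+60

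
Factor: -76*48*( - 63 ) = 2^6 *3^3 * 7^1*19^1 = 229824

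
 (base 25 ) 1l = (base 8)56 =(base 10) 46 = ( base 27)1j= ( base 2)101110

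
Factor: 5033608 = 2^3*173^1*3637^1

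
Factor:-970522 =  - 2^1*7^1*181^1*383^1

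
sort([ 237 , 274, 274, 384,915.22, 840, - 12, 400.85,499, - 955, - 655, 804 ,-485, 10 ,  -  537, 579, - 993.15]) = [-993.15,-955, - 655, - 537, - 485,-12 , 10, 237,274, 274, 384 , 400.85, 499, 579, 804,840, 915.22 ] 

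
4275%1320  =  315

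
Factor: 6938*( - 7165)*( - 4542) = 225786317340 = 2^2*3^1*5^1*757^1*1433^1 * 3469^1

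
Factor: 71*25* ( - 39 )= - 3^1 *5^2*13^1*71^1  =  - 69225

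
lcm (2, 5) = 10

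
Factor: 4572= 2^2*3^2 * 127^1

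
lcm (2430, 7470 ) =201690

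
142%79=63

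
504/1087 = 504/1087 = 0.46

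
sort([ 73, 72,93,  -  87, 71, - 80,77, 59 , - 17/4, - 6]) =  [  -  87, - 80, - 6, - 17/4 , 59,71, 72,73 , 77, 93]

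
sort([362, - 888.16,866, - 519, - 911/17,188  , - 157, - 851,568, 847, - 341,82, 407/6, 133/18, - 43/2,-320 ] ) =[  -  888.16, - 851 , - 519,-341,  -  320, - 157,  -  911/17, - 43/2, 133/18,407/6, 82 , 188, 362,568, 847, 866 ]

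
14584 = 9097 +5487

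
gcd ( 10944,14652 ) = 36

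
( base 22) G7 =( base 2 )101100111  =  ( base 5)2414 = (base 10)359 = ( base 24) en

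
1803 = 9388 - 7585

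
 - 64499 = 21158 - 85657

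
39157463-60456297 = - 21298834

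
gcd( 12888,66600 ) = 72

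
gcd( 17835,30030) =15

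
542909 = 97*5597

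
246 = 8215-7969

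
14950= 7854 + 7096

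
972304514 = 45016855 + 927287659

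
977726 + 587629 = 1565355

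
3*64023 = 192069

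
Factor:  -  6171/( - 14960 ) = 33/80 = 2^( - 4)*3^1*5^ ( - 1)*11^1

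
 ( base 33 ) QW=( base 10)890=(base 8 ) 1572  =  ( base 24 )1d2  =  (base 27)15q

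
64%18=10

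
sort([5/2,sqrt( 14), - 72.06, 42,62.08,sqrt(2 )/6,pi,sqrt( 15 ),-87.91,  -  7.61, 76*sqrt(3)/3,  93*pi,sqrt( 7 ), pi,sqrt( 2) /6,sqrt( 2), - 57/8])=[ - 87.91, -72.06, - 7.61, - 57/8, sqrt(2 ) /6,sqrt(2)/6, sqrt( 2),5/2,sqrt(7 ),pi , pi, sqrt(14),sqrt( 15) , 42, 76*sqrt( 3 ) /3,  62.08,93*pi] 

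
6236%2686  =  864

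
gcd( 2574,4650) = 6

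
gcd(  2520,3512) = 8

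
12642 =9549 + 3093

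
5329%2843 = 2486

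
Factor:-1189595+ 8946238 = 7756643 = 37^1*209639^1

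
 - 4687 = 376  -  5063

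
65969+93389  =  159358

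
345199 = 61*5659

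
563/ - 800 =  - 563/800 =-0.70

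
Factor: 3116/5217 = 2^2*3^( - 1) * 19^1*37^( - 1)*41^1*47^( - 1 )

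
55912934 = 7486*7469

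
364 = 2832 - 2468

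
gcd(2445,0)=2445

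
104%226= 104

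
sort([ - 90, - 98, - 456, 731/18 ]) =[  -  456, - 98,-90,731/18 ] 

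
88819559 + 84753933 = 173573492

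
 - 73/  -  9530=73/9530 = 0.01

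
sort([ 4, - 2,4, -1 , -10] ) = [ - 10, - 2, - 1, 4,  4]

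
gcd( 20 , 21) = 1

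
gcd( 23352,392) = 56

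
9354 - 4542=4812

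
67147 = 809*83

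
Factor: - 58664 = -2^3*7333^1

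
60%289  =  60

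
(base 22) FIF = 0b1110111110111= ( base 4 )1313313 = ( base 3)101112010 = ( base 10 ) 7671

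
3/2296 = 3/2296 = 0.00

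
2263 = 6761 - 4498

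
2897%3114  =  2897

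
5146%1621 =283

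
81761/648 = 126+113/648 = 126.17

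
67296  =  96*701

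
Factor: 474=2^1*3^1*79^1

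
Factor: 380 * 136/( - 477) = -2^5*3^(-2) * 5^1 * 17^1*19^1*53^(-1) = - 51680/477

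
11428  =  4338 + 7090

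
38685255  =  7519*5145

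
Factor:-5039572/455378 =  - 2^1*7^(-1)*11^ (-1 )*709^1 * 1777^1*2957^(-1 ) = -2519786/227689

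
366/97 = 366/97 = 3.77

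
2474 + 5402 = 7876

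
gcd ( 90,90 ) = 90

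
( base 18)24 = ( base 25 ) 1f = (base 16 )28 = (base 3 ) 1111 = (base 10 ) 40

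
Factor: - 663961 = -663961^1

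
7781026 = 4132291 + 3648735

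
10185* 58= 590730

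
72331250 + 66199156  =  138530406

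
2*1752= 3504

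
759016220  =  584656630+174359590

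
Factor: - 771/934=-2^( -1)*3^1*257^1*467^( - 1)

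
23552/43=547 + 31/43=547.72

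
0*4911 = 0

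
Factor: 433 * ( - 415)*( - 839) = 5^1 * 83^1*433^1*839^1 = 150764105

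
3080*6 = 18480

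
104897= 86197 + 18700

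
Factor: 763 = 7^1*109^1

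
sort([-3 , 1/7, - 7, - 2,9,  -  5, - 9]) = [ - 9, - 7,-5, - 3, - 2,1/7 , 9]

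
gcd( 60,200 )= 20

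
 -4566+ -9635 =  - 14201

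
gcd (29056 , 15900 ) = 4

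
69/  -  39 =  - 2 + 3/13=- 1.77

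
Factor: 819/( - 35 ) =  - 117/5 = -  3^2 * 5^( - 1 )*13^1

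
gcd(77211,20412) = 9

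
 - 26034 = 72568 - 98602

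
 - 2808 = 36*( - 78)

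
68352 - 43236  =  25116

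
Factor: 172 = 2^2*43^1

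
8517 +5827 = 14344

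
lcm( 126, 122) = 7686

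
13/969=13/969 = 0.01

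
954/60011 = 954/60011 = 0.02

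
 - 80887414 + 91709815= 10822401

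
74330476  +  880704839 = 955035315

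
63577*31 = 1970887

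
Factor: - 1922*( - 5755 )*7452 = 82427391720 = 2^3*3^4 * 5^1*23^1*31^2*1151^1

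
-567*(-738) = 418446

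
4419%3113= 1306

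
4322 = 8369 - 4047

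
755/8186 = 755/8186 = 0.09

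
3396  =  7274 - 3878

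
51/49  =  51/49 = 1.04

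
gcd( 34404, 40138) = 5734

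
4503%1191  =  930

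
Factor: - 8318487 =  - 3^1 * 2772829^1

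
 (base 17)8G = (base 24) 68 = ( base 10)152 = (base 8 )230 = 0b10011000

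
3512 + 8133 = 11645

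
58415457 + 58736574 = 117152031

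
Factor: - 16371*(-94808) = 2^3*3^2*7^1*17^1*107^1*1693^1 = 1552101768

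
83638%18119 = 11162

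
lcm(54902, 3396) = 329412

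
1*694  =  694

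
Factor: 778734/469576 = 2^( - 2)*3^4*11^1*19^1 * 23^1* 79^( - 1) * 743^( - 1) = 389367/234788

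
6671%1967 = 770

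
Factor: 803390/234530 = 161/47 = 7^1*23^1 * 47^( - 1 ) 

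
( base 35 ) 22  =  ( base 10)72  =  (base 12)60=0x48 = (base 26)2k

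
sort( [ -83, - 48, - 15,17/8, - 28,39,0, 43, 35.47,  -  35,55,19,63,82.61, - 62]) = [ -83, - 62, -48, - 35, - 28,  -  15,0,17/8, 19,35.47,39,43,55,  63, 82.61]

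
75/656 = 75/656 = 0.11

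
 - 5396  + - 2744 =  - 8140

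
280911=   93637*3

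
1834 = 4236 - 2402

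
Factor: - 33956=-2^2*13^1*653^1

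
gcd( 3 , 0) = 3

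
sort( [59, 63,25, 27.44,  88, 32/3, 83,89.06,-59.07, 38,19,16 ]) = [ - 59.07,  32/3,16, 19, 25, 27.44,38, 59, 63, 83, 88, 89.06]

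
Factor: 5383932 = 2^2 *3^1*23^1 * 19507^1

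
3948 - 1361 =2587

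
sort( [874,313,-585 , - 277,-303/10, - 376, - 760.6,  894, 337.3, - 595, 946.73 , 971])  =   [  -  760.6, - 595, - 585, -376,-277, - 303/10,  313, 337.3,  874, 894,  946.73,971]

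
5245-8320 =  - 3075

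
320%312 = 8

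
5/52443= 5/52443= 0.00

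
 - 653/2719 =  - 1 + 2066/2719 = - 0.24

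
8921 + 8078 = 16999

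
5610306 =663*8462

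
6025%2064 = 1897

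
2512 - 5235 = -2723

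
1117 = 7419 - 6302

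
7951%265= 1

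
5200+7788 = 12988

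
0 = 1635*0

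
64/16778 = 32/8389 = 0.00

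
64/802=32/401 = 0.08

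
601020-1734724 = -1133704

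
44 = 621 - 577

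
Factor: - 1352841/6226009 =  - 3^1 * 7^2*31^( - 1 )*107^( - 1)*1877^( -1 )* 9203^1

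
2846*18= 51228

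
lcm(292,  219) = 876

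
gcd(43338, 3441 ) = 93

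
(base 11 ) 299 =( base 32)au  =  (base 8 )536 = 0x15E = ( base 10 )350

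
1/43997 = 1/43997 = 0.00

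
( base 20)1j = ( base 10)39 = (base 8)47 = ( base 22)1h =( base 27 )1c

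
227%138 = 89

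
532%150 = 82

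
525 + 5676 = 6201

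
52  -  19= 33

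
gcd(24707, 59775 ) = 797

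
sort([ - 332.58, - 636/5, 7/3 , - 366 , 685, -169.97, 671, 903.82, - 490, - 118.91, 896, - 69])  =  [ - 490, - 366,-332.58, - 169.97, - 636/5, - 118.91, - 69,7/3, 671, 685, 896, 903.82]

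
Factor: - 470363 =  - 31^1*15173^1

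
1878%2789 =1878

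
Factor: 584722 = 2^1*31^1*9431^1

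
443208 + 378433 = 821641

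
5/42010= 1/8402 =0.00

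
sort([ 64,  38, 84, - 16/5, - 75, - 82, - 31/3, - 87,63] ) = [ - 87, - 82, - 75,-31/3,  -  16/5, 38,  63, 64 , 84] 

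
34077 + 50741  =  84818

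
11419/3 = 11419/3 = 3806.33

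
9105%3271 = 2563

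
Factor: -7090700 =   -  2^2*5^2*17^1*43^1*97^1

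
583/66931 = 583/66931  =  0.01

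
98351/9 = 98351/9= 10927.89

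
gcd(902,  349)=1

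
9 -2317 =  -2308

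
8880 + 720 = 9600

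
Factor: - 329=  - 7^1* 47^1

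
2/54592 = 1/27296  =  0.00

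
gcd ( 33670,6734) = 6734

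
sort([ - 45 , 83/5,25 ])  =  [-45, 83/5,25 ]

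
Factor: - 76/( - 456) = 1/6 = 2^( - 1 ) *3^( - 1)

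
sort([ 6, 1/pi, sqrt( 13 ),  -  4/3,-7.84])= [ - 7.84 , - 4/3, 1/pi, sqrt( 13), 6]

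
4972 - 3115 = 1857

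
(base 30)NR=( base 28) ph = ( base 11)5a2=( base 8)1315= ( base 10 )717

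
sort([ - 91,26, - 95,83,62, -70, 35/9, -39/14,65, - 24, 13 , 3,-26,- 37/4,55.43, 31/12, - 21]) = [ - 95, - 91, - 70, - 26, - 24,-21, - 37/4, - 39/14,31/12,  3, 35/9,13,26,55.43,62, 65,83]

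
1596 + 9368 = 10964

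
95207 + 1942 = 97149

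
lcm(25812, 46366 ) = 2503764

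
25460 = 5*5092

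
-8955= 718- 9673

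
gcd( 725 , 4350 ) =725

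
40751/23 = 40751/23 =1771.78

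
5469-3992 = 1477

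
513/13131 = 57/1459=0.04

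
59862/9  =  19954/3 = 6651.33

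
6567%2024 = 495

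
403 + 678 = 1081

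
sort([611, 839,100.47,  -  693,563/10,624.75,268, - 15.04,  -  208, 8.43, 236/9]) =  [ - 693, - 208, - 15.04 , 8.43, 236/9,563/10, 100.47, 268 , 611,624.75,  839] 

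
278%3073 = 278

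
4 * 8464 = 33856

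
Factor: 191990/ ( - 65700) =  - 263/90 = - 2^( - 1 ) * 3^ ( - 2)*5^( - 1 )*263^1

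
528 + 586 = 1114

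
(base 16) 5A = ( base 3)10100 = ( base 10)90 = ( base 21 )46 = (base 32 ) 2q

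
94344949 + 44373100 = 138718049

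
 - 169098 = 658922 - 828020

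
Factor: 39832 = 2^3*13^1 * 383^1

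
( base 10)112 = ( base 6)304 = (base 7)220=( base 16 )70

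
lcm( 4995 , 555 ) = 4995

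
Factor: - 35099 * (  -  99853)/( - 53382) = -2^(-1)*3^( -1)*7^( - 1)*13^1*31^ (-1)  *  41^( - 1)*7681^1 * 35099^1= - 3504740447/53382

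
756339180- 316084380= 440254800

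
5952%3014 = 2938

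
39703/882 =39703/882 = 45.01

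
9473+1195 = 10668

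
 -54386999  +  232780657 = 178393658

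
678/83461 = 678/83461 = 0.01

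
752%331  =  90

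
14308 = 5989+8319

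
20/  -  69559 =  - 20/69559 =- 0.00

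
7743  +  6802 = 14545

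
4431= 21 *211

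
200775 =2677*75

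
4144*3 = 12432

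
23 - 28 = -5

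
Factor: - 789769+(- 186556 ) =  - 976325 = - 5^2*7^2*797^1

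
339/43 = 339/43=7.88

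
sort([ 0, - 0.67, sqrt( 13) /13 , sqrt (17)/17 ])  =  [-0.67,0, sqrt( 17)/17,sqrt ( 13) /13] 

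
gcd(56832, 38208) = 192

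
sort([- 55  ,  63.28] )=[-55,63.28 ]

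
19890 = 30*663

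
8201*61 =500261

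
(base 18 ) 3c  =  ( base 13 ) 51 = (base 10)66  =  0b1000010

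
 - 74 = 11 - 85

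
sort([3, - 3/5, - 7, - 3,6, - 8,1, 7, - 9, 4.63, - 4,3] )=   [ - 9, - 8,  -  7, - 4, - 3, - 3/5, 1,3,  3,4.63,6, 7]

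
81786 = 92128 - 10342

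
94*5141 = 483254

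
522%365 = 157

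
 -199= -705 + 506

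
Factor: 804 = 2^2 * 3^1*67^1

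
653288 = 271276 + 382012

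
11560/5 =2312  =  2312.00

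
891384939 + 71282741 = 962667680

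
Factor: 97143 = 3^1*32381^1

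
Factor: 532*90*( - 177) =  - 8474760 = - 2^3 * 3^3*5^1*7^1*19^1*59^1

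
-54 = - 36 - 18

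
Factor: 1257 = 3^1*419^1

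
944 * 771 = 727824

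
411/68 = 411/68 = 6.04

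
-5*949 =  - 4745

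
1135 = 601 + 534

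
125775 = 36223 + 89552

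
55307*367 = 20297669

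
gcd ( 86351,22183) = 1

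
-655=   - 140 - 515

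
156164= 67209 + 88955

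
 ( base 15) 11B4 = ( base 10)3769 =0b111010111001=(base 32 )3LP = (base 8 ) 7271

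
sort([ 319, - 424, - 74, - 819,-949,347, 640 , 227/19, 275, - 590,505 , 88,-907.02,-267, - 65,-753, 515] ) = [ - 949,- 907.02, - 819, -753, - 590, - 424,  -  267, - 74, - 65,227/19,88,275, 319,347, 505,  515 , 640]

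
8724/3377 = 2+ 1970/3377 = 2.58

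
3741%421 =373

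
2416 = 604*4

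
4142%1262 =356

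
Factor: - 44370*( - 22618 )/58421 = 2^2*3^2 * 5^1 *11^( - 1 ) * 17^1*29^1*43^1*47^( - 1)*113^( - 1 )*263^1 = 1003560660/58421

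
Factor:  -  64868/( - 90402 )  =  32434/45201 = 2^1*3^( - 1 )*13^( - 1 )*19^( - 1)*61^ ( - 1)*16217^1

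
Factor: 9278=2^1 * 4639^1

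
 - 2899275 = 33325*( - 87)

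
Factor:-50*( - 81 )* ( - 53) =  - 214650  =  - 2^1*3^4*5^2*53^1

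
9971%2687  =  1910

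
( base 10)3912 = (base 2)111101001000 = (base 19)AFH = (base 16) f48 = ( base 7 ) 14256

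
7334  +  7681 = 15015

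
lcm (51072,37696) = 1583232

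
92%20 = 12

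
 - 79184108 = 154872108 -234056216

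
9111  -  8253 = 858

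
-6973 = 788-7761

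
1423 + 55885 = 57308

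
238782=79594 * 3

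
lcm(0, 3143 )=0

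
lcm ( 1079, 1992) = 25896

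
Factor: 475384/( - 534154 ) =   -  364/409  =  - 2^2*7^1*13^1*409^( - 1 ) 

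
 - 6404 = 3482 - 9886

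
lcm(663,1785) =23205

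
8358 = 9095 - 737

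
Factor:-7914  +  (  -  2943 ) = - 3^1*7^1*11^1*47^1 = - 10857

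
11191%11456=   11191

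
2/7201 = 2/7201  =  0.00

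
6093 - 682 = 5411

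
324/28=11+ 4/7 =11.57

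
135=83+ 52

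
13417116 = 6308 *2127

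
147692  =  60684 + 87008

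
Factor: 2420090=2^1*5^1*242009^1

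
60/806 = 30/403 = 0.07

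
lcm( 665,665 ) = 665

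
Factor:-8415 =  - 3^2*5^1*11^1 * 17^1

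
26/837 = 26/837= 0.03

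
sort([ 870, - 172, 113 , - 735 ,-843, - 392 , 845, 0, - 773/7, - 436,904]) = [ - 843, - 735, - 436, - 392 , - 172, - 773/7,  0, 113,845,870, 904]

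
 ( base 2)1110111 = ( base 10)119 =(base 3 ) 11102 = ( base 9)142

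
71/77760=71/77760 = 0.00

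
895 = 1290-395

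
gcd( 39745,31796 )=7949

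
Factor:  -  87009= - 3^1*13^1*23^1*97^1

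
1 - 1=0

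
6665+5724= 12389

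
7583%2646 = 2291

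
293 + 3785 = 4078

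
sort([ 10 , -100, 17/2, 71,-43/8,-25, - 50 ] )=[-100, - 50, - 25, - 43/8,17/2, 10,71]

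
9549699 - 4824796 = 4724903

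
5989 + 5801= 11790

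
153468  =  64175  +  89293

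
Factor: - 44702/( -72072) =2^( - 2 )*3^(  -  2)*11^( - 1 )*13^( - 1)*31^1* 103^1 = 3193/5148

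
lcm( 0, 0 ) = 0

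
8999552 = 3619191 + 5380361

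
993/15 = 66  +  1/5  =  66.20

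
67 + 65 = 132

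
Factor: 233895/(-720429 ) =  - 77965/240143 =- 5^1 * 23^( - 1 )*31^1*53^( - 1)*197^( - 1 )*503^1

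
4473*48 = 214704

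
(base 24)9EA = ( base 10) 5530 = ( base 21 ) cb7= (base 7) 22060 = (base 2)1010110011010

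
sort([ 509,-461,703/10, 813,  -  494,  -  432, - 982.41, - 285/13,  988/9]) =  [ - 982.41,-494, - 461,-432, - 285/13, 703/10,  988/9, 509,813 ] 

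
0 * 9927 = 0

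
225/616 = 225/616 =0.37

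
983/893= 1 + 90/893 = 1.10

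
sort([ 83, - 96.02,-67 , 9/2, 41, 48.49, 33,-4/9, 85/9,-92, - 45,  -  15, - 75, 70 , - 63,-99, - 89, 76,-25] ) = [  -  99,- 96.02,  -  92, - 89,-75,-67, - 63, - 45, - 25,- 15, - 4/9, 9/2, 85/9, 33, 41, 48.49,  70, 76,83]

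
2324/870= 2 +292/435 = 2.67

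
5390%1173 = 698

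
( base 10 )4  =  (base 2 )100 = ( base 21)4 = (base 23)4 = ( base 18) 4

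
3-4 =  - 1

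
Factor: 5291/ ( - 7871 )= - 11^1 * 13^1*17^( - 1)*37^1 * 463^(  -  1)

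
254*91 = 23114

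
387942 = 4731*82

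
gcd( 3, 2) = 1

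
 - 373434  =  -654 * 571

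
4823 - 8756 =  - 3933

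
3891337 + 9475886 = 13367223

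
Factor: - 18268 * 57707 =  - 2^2 * 13^1*23^1*193^1*  4567^1=   - 1054191476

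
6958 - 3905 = 3053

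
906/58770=151/9795 = 0.02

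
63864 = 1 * 63864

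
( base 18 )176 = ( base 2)111001000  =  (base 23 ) JJ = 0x1C8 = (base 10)456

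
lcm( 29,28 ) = 812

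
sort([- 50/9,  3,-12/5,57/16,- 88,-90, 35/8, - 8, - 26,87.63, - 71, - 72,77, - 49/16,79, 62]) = [ - 90, - 88, - 72, - 71, -26, - 8, - 50/9, - 49/16, - 12/5, 3 , 57/16, 35/8,62, 77, 79,87.63 ]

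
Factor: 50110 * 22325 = 2^1*5^3*19^1 *47^1*5011^1 = 1118705750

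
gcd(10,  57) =1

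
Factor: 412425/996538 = 2^( - 1) *3^3*5^2*13^1 * 47^1*137^( - 1) * 3637^( - 1)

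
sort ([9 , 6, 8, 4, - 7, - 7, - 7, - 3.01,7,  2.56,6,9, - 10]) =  [ - 10, -7, - 7, - 7, - 3.01, 2.56, 4,6, 6,7 , 8,9,9 ] 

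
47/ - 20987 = -47/20987 = - 0.00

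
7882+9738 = 17620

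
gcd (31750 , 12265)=5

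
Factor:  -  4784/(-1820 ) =92/35 = 2^2 * 5^ (-1 )  *  7^(  -  1 ) * 23^1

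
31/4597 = 31/4597 = 0.01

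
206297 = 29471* 7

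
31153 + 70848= 102001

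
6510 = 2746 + 3764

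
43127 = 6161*7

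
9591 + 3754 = 13345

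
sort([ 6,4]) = [4, 6]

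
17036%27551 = 17036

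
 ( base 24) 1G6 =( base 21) 240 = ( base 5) 12331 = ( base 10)966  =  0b1111000110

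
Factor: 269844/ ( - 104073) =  - 2^2*199^1*307^( - 1) =- 796/307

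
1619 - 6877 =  - 5258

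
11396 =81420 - 70024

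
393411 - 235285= 158126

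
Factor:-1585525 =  - 5^2*63421^1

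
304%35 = 24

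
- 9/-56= 9/56 = 0.16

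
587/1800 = 587/1800  =  0.33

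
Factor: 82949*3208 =266100392 =2^3*109^1*401^1*761^1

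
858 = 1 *858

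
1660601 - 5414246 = - 3753645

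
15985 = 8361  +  7624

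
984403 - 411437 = 572966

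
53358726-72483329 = -19124603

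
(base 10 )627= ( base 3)212020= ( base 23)146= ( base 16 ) 273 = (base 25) 102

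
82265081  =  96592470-14327389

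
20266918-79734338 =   -  59467420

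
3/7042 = 3/7042 =0.00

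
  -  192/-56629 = 192/56629 = 0.00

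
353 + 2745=3098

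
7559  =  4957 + 2602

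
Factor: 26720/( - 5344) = -5^1 = - 5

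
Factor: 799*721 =576079 = 7^1*17^1*47^1*103^1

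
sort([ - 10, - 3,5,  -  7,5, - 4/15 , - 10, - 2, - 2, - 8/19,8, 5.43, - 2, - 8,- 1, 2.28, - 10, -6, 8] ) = [  -  10, - 10, - 10, - 8, - 7, - 6, - 3, - 2, - 2, - 2, - 1, - 8/19, - 4/15,2.28, 5, 5,5.43,  8, 8]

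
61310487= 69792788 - 8482301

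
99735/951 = 33245/317 = 104.87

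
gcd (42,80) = 2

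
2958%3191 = 2958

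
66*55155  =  3640230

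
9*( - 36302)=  - 326718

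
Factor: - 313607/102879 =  - 3^( - 2)*23^( - 1)*631^1 =- 631/207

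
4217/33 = 4217/33 =127.79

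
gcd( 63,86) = 1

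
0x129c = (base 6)34020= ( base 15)1629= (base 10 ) 4764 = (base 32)4ks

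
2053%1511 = 542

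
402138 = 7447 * 54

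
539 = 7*77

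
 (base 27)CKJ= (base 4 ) 2101123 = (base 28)bob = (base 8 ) 22133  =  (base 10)9307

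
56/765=56/765 =0.07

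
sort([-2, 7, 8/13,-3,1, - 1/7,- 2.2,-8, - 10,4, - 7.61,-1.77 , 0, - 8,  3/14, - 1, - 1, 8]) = [  -  10,-8, -8, - 7.61, - 3, - 2.2, - 2, - 1.77 , - 1, -1, - 1/7,0, 3/14,8/13,  1, 4  ,  7,8]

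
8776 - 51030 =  - 42254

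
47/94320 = 47/94320 =0.00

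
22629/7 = 22629/7 = 3232.71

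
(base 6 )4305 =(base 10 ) 977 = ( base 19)2D8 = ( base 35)RW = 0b1111010001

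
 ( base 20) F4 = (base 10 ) 304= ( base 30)a4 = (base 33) 97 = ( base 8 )460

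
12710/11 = 1155  +  5/11 = 1155.45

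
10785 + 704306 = 715091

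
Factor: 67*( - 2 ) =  - 2^1*67^1= - 134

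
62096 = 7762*8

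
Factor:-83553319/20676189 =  - 3^( - 1 )*23^1*881^ ( - 1 )*7823^( - 1 )*3632753^1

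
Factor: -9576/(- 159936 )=2^( - 3 )*3^1*7^( - 1)  *17^(-1 ) *19^1=57/952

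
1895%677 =541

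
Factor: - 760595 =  - 5^1*11^1 * 13829^1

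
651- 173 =478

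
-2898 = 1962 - 4860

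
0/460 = 0 = 0.00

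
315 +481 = 796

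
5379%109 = 38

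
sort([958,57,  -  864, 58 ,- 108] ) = [ - 864, - 108,57, 58,958]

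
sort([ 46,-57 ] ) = [ - 57,46 ]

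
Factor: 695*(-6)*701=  - 2923170 = -2^1*3^1*5^1 *139^1*701^1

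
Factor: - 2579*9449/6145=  - 24368971/6145 = - 5^(-1 )*11^1 * 859^1*1229^( - 1 )*2579^1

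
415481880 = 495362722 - 79880842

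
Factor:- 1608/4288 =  - 2^(-3)*3^1 = - 3/8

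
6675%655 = 125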